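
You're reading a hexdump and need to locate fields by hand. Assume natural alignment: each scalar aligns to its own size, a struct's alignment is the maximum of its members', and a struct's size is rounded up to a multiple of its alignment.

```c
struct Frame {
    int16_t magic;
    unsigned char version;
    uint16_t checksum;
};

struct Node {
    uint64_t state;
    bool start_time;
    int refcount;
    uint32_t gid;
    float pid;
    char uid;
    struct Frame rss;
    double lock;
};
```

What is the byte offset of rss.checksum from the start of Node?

30

Frame: 0..2  magic  (2B, 2-aligned); 2..3  version  (1B, 1-aligned); 3..4  -- padding (1B); 4..6  checksum  (2B, 2-aligned); sizeof = 6, alignof = 2
0..8  state  (8B, 8-aligned)
8..9  start_time  (1B, 1-aligned)
9..12  -- padding (3B)
12..16  refcount  (4B, 4-aligned)
16..20  gid  (4B, 4-aligned)
20..24  pid  (4B, 4-aligned)
24..25  uid  (1B, 1-aligned)
25..26  -- padding (1B)
26..32  rss  (6B, 2-aligned)
within Frame: checksum at 4
26 + 4 = 30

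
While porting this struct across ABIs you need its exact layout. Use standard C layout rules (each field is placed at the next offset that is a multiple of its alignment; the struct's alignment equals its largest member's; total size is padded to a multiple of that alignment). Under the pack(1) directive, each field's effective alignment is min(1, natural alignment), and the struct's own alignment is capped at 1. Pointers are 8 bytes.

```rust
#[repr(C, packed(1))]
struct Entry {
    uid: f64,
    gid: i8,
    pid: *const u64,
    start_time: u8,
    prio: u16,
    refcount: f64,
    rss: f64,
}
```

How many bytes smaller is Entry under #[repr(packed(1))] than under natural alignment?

natural layout:
  @0: uid [8B, align 8] → 8
  @8: gid [1B, align 1] → 9
  +7 pad (align 8)
  @16: pid [8B, align 8] → 24
  @24: start_time [1B, align 1] → 25
  +1 pad (align 2)
  @26: prio [2B, align 2] → 28
  +4 pad (align 8)
  @32: refcount [8B, align 8] → 40
  @40: rss [8B, align 8] → 48
  size 48, align 8
packed(1) layout:
  @0: uid [8B, align 1] → 8
  @8: gid [1B, align 1] → 9
  @9: pid [8B, align 1] → 17
  @17: start_time [1B, align 1] → 18
  @18: prio [2B, align 1] → 20
  @20: refcount [8B, align 1] → 28
  @28: rss [8B, align 1] → 36
  size 36, align 1
48 − 36 = 12

12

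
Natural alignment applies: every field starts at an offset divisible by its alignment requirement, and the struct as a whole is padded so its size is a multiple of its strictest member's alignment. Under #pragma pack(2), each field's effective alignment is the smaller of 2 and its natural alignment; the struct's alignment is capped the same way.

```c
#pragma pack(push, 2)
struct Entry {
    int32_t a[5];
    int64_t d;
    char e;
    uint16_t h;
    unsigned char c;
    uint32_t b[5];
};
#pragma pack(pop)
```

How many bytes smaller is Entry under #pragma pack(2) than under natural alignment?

natural layout:
  0..20  a  (20B, 4-aligned)
  20..24  -- padding (4B)
  24..32  d  (8B, 8-aligned)
  32..33  e  (1B, 1-aligned)
  33..34  -- padding (1B)
  34..36  h  (2B, 2-aligned)
  36..37  c  (1B, 1-aligned)
  37..40  -- padding (3B)
  40..60  b  (20B, 4-aligned)
  60..64  -- tail padding (4B)
  sizeof = 64, alignof = 8
packed(2) layout:
  0..20  a  (20B, 2-aligned)
  20..28  d  (8B, 2-aligned)
  28..29  e  (1B, 1-aligned)
  29..30  -- padding (1B)
  30..32  h  (2B, 2-aligned)
  32..33  c  (1B, 1-aligned)
  33..34  -- padding (1B)
  34..54  b  (20B, 2-aligned)
  sizeof = 54, alignof = 2
64 − 54 = 10

10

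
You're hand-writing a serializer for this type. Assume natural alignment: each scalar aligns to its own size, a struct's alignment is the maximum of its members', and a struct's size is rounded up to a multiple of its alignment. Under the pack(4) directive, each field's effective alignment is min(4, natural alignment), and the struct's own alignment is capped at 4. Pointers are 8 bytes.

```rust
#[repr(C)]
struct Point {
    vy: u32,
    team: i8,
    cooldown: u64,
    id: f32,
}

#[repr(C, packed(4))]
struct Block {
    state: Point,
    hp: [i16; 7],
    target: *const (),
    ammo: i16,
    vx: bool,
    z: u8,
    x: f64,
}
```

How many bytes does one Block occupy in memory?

Point: @0: vy [4B, align 4] → 4; @4: team [1B, align 1] → 5; +3 pad (align 8); @8: cooldown [8B, align 8] → 16; @16: id [4B, align 4] → 20; +4 tail pad (align 8); size 24, align 8
@0: state [24B, align 4] → 24
@24: hp [14B, align 2] → 38
+2 pad (align 4)
@40: target [8B, align 4] → 48
@48: ammo [2B, align 2] → 50
@50: vx [1B, align 1] → 51
@51: z [1B, align 1] → 52
@52: x [8B, align 4] → 60
size 60, align 4

60 bytes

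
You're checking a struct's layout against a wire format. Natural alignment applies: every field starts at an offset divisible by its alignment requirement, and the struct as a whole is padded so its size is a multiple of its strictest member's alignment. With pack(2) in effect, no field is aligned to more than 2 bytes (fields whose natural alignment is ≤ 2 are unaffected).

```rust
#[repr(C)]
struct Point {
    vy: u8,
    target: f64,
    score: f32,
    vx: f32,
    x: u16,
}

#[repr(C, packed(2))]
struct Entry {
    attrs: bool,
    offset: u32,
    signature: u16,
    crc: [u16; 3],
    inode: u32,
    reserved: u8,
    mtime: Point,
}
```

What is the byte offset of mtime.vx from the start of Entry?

40

Point: vy at 0 (size 1, align 1) → ends 1; pad 7 to align 8 for target; target at 8 (size 8, align 8) → ends 16; score at 16 (size 4, align 4) → ends 20; vx at 20 (size 4, align 4) → ends 24; x at 24 (size 2, align 2) → ends 26; tail pad 6 to reach multiple of 8; total 32 bytes, alignment 8
attrs at 0 (size 1, align 1) → ends 1
pad 1 to align 2 for offset
offset at 2 (size 4, align 2) → ends 6
signature at 6 (size 2, align 2) → ends 8
crc at 8 (size 6, align 2) → ends 14
inode at 14 (size 4, align 2) → ends 18
reserved at 18 (size 1, align 1) → ends 19
pad 1 to align 2 for mtime
mtime at 20 (size 32, align 2) → ends 52
within Point: vx at 20
20 + 20 = 40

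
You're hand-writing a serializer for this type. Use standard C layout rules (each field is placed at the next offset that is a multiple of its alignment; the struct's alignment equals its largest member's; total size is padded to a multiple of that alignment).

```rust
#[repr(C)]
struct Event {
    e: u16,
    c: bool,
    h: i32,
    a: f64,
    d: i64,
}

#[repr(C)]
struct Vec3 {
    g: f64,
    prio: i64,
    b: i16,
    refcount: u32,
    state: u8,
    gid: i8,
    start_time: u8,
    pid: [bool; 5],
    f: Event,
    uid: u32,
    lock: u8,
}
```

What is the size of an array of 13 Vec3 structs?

Event: e at 0 (size 2, align 2) → ends 2; c at 2 (size 1, align 1) → ends 3; pad 1 to align 4 for h; h at 4 (size 4, align 4) → ends 8; a at 8 (size 8, align 8) → ends 16; d at 16 (size 8, align 8) → ends 24; total 24 bytes, alignment 8
g at 0 (size 8, align 8) → ends 8
prio at 8 (size 8, align 8) → ends 16
b at 16 (size 2, align 2) → ends 18
pad 2 to align 4 for refcount
refcount at 20 (size 4, align 4) → ends 24
state at 24 (size 1, align 1) → ends 25
gid at 25 (size 1, align 1) → ends 26
start_time at 26 (size 1, align 1) → ends 27
pid at 27 (size 5, align 1) → ends 32
f at 32 (size 24, align 8) → ends 56
uid at 56 (size 4, align 4) → ends 60
lock at 60 (size 1, align 1) → ends 61
tail pad 3 to reach multiple of 8
total 64 bytes, alignment 8
array of 13: 13 × 64 = 832

832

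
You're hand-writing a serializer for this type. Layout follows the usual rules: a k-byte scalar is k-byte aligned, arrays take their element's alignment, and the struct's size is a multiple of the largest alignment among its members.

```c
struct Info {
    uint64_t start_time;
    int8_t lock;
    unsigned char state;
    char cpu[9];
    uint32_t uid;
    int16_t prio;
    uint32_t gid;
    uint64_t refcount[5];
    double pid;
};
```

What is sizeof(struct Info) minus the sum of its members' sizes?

@0: start_time [8B, align 8] → 8
@8: lock [1B, align 1] → 9
@9: state [1B, align 1] → 10
@10: cpu [9B, align 1] → 19
+1 pad (align 4)
@20: uid [4B, align 4] → 24
@24: prio [2B, align 2] → 26
+2 pad (align 4)
@28: gid [4B, align 4] → 32
@32: refcount [40B, align 8] → 72
@72: pid [8B, align 8] → 80
size 80, align 8
data bytes 77, size 80 → padding 3

3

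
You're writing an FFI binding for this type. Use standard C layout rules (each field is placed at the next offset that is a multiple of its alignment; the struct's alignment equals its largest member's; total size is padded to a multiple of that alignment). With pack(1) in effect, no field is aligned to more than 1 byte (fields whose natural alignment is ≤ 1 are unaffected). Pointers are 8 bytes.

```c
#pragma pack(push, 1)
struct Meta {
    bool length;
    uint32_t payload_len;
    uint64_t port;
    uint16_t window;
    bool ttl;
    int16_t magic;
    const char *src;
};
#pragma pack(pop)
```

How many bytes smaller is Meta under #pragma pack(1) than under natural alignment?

6

natural layout:
  0..1  length  (1B, 1-aligned)
  1..4  -- padding (3B)
  4..8  payload_len  (4B, 4-aligned)
  8..16  port  (8B, 8-aligned)
  16..18  window  (2B, 2-aligned)
  18..19  ttl  (1B, 1-aligned)
  19..20  -- padding (1B)
  20..22  magic  (2B, 2-aligned)
  22..24  -- padding (2B)
  24..32  src  (8B, 8-aligned)
  sizeof = 32, alignof = 8
packed(1) layout:
  0..1  length  (1B, 1-aligned)
  1..5  payload_len  (4B, 1-aligned)
  5..13  port  (8B, 1-aligned)
  13..15  window  (2B, 1-aligned)
  15..16  ttl  (1B, 1-aligned)
  16..18  magic  (2B, 1-aligned)
  18..26  src  (8B, 1-aligned)
  sizeof = 26, alignof = 1
32 − 26 = 6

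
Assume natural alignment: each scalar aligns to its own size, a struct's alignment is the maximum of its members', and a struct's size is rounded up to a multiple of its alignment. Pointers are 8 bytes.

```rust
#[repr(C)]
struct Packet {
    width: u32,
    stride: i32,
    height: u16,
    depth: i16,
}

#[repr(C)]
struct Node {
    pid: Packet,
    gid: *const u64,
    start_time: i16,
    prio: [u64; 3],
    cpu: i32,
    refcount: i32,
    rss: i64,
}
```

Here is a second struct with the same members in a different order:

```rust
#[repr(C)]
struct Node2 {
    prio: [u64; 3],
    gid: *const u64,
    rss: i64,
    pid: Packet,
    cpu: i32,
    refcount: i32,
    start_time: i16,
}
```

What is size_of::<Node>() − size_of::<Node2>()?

Packet: 0..4  width  (4B, 4-aligned); 4..8  stride  (4B, 4-aligned); 8..10  height  (2B, 2-aligned); 10..12  depth  (2B, 2-aligned); sizeof = 12, alignof = 4
0..12  pid  (12B, 4-aligned)
12..16  -- padding (4B)
16..24  gid  (8B, 8-aligned)
24..26  start_time  (2B, 2-aligned)
26..32  -- padding (6B)
32..56  prio  (24B, 8-aligned)
56..60  cpu  (4B, 4-aligned)
60..64  refcount  (4B, 4-aligned)
64..72  rss  (8B, 8-aligned)
sizeof = 72, alignof = 8
— Node2 —
0..24  prio  (24B, 8-aligned)
24..32  gid  (8B, 8-aligned)
32..40  rss  (8B, 8-aligned)
40..52  pid  (12B, 4-aligned)
52..56  cpu  (4B, 4-aligned)
56..60  refcount  (4B, 4-aligned)
60..62  start_time  (2B, 2-aligned)
62..64  -- tail padding (2B)
sizeof = 64, alignof = 8
72 − 64 = 8

8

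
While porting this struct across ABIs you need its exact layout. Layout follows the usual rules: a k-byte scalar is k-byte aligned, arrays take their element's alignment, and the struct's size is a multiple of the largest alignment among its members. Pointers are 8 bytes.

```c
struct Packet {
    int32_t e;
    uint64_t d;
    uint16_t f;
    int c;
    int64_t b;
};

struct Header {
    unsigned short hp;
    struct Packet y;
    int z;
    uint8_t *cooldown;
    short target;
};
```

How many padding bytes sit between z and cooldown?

Packet: @0: e [4B, align 4] → 4; +4 pad (align 8); @8: d [8B, align 8] → 16; @16: f [2B, align 2] → 18; +2 pad (align 4); @20: c [4B, align 4] → 24; @24: b [8B, align 8] → 32; size 32, align 8
@0: hp [2B, align 2] → 2
+6 pad (align 8)
@8: y [32B, align 8] → 40
@40: z [4B, align 4] → 44
+4 pad (align 8)
@48: cooldown [8B, align 8] → 56

4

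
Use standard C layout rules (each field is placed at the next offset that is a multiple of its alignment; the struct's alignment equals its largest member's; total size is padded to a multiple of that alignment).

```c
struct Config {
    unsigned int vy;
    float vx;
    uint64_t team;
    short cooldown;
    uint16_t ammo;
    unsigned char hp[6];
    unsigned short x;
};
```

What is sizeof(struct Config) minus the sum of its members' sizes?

0..4  vy  (4B, 4-aligned)
4..8  vx  (4B, 4-aligned)
8..16  team  (8B, 8-aligned)
16..18  cooldown  (2B, 2-aligned)
18..20  ammo  (2B, 2-aligned)
20..26  hp  (6B, 1-aligned)
26..28  x  (2B, 2-aligned)
28..32  -- tail padding (4B)
sizeof = 32, alignof = 8
data bytes 28, size 32 → padding 4

4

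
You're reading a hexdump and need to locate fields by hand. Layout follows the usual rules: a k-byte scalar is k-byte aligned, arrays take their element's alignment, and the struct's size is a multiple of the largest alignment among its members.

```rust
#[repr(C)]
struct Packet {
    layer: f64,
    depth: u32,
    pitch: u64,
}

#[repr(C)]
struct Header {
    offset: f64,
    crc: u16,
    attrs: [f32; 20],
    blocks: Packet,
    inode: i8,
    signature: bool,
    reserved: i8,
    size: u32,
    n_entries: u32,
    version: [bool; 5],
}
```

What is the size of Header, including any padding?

144

Packet: @0: layer [8B, align 8] → 8; @8: depth [4B, align 4] → 12; +4 pad (align 8); @16: pitch [8B, align 8] → 24; size 24, align 8
@0: offset [8B, align 8] → 8
@8: crc [2B, align 2] → 10
+2 pad (align 4)
@12: attrs [80B, align 4] → 92
+4 pad (align 8)
@96: blocks [24B, align 8] → 120
@120: inode [1B, align 1] → 121
@121: signature [1B, align 1] → 122
@122: reserved [1B, align 1] → 123
+1 pad (align 4)
@124: size [4B, align 4] → 128
@128: n_entries [4B, align 4] → 132
@132: version [5B, align 1] → 137
+7 tail pad (align 8)
size 144, align 8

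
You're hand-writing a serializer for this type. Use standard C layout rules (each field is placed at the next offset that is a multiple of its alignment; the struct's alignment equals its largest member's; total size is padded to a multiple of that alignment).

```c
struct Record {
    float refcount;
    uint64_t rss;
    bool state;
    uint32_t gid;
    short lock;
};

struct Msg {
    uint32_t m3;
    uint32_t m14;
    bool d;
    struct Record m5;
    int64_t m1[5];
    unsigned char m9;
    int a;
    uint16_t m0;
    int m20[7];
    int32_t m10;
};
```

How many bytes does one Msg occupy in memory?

Record: refcount at 0 (size 4, align 4) → ends 4; pad 4 to align 8 for rss; rss at 8 (size 8, align 8) → ends 16; state at 16 (size 1, align 1) → ends 17; pad 3 to align 4 for gid; gid at 20 (size 4, align 4) → ends 24; lock at 24 (size 2, align 2) → ends 26; tail pad 6 to reach multiple of 8; total 32 bytes, alignment 8
m3 at 0 (size 4, align 4) → ends 4
m14 at 4 (size 4, align 4) → ends 8
d at 8 (size 1, align 1) → ends 9
pad 7 to align 8 for m5
m5 at 16 (size 32, align 8) → ends 48
m1 at 48 (size 40, align 8) → ends 88
m9 at 88 (size 1, align 1) → ends 89
pad 3 to align 4 for a
a at 92 (size 4, align 4) → ends 96
m0 at 96 (size 2, align 2) → ends 98
pad 2 to align 4 for m20
m20 at 100 (size 28, align 4) → ends 128
m10 at 128 (size 4, align 4) → ends 132
tail pad 4 to reach multiple of 8
total 136 bytes, alignment 8

136 bytes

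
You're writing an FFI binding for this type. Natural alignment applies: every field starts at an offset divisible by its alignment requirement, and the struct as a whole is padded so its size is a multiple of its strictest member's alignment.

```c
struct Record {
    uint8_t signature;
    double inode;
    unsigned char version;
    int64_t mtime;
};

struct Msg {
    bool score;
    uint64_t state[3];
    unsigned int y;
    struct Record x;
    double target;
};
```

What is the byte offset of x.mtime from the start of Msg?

64

Record: 0..1  signature  (1B, 1-aligned); 1..8  -- padding (7B); 8..16  inode  (8B, 8-aligned); 16..17  version  (1B, 1-aligned); 17..24  -- padding (7B); 24..32  mtime  (8B, 8-aligned); sizeof = 32, alignof = 8
0..1  score  (1B, 1-aligned)
1..8  -- padding (7B)
8..32  state  (24B, 8-aligned)
32..36  y  (4B, 4-aligned)
36..40  -- padding (4B)
40..72  x  (32B, 8-aligned)
within Record: mtime at 24
40 + 24 = 64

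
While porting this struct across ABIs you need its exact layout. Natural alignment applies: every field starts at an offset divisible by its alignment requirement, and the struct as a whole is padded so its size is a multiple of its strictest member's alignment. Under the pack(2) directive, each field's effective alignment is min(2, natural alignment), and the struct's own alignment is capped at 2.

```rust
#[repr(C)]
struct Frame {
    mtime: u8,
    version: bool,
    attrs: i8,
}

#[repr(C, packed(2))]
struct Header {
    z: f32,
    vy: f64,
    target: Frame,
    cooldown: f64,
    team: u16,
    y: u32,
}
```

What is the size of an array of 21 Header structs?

630

Frame: mtime at 0 (size 1, align 1) → ends 1; version at 1 (size 1, align 1) → ends 2; attrs at 2 (size 1, align 1) → ends 3; total 3 bytes, alignment 1
z at 0 (size 4, align 2) → ends 4
vy at 4 (size 8, align 2) → ends 12
target at 12 (size 3, align 1) → ends 15
pad 1 to align 2 for cooldown
cooldown at 16 (size 8, align 2) → ends 24
team at 24 (size 2, align 2) → ends 26
y at 26 (size 4, align 2) → ends 30
total 30 bytes, alignment 2
array of 21: 21 × 30 = 630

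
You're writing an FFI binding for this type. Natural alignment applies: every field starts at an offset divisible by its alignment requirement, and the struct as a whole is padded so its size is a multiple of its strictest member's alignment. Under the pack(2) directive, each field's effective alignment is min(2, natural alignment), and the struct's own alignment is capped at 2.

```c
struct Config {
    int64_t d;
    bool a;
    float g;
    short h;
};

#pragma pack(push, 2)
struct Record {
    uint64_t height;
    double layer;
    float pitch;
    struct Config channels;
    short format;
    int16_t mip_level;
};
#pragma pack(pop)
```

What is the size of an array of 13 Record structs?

Config: d at 0 (size 8, align 8) → ends 8; a at 8 (size 1, align 1) → ends 9; pad 3 to align 4 for g; g at 12 (size 4, align 4) → ends 16; h at 16 (size 2, align 2) → ends 18; tail pad 6 to reach multiple of 8; total 24 bytes, alignment 8
height at 0 (size 8, align 2) → ends 8
layer at 8 (size 8, align 2) → ends 16
pitch at 16 (size 4, align 2) → ends 20
channels at 20 (size 24, align 2) → ends 44
format at 44 (size 2, align 2) → ends 46
mip_level at 46 (size 2, align 2) → ends 48
total 48 bytes, alignment 2
array of 13: 13 × 48 = 624

624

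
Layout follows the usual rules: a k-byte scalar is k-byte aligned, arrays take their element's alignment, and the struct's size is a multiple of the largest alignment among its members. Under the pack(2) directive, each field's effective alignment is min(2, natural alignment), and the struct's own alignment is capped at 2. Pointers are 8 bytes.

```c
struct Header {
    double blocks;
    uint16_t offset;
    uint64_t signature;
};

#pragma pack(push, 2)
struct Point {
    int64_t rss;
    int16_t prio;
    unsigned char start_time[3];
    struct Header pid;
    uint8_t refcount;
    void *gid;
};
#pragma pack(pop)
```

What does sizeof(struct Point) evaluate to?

Header: blocks at 0 (size 8, align 8) → ends 8; offset at 8 (size 2, align 2) → ends 10; pad 6 to align 8 for signature; signature at 16 (size 8, align 8) → ends 24; total 24 bytes, alignment 8
rss at 0 (size 8, align 2) → ends 8
prio at 8 (size 2, align 2) → ends 10
start_time at 10 (size 3, align 1) → ends 13
pad 1 to align 2 for pid
pid at 14 (size 24, align 2) → ends 38
refcount at 38 (size 1, align 1) → ends 39
pad 1 to align 2 for gid
gid at 40 (size 8, align 2) → ends 48
total 48 bytes, alignment 2

48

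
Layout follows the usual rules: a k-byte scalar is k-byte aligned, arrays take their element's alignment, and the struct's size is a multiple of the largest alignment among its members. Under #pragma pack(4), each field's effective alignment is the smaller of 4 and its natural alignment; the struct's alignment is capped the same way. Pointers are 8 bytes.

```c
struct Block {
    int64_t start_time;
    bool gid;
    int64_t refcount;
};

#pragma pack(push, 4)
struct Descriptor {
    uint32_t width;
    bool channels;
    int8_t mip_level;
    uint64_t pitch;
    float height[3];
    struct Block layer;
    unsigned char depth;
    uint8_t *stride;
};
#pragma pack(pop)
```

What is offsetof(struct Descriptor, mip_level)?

Block: start_time at 0 (size 8, align 8) → ends 8; gid at 8 (size 1, align 1) → ends 9; pad 7 to align 8 for refcount; refcount at 16 (size 8, align 8) → ends 24; total 24 bytes, alignment 8
width at 0 (size 4, align 4) → ends 4
channels at 4 (size 1, align 1) → ends 5
mip_level at 5 (size 1, align 1) → ends 6

5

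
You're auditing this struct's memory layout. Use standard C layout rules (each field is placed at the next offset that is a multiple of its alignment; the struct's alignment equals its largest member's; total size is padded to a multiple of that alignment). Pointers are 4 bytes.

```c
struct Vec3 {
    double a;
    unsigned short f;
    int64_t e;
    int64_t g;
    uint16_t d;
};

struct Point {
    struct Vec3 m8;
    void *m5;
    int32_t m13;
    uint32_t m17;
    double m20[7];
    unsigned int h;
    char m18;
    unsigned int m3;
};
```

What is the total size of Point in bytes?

Vec3: a at 0 (size 8, align 8) → ends 8; f at 8 (size 2, align 2) → ends 10; pad 6 to align 8 for e; e at 16 (size 8, align 8) → ends 24; g at 24 (size 8, align 8) → ends 32; d at 32 (size 2, align 2) → ends 34; tail pad 6 to reach multiple of 8; total 40 bytes, alignment 8
m8 at 0 (size 40, align 8) → ends 40
m5 at 40 (size 4, align 4) → ends 44
m13 at 44 (size 4, align 4) → ends 48
m17 at 48 (size 4, align 4) → ends 52
pad 4 to align 8 for m20
m20 at 56 (size 56, align 8) → ends 112
h at 112 (size 4, align 4) → ends 116
m18 at 116 (size 1, align 1) → ends 117
pad 3 to align 4 for m3
m3 at 120 (size 4, align 4) → ends 124
tail pad 4 to reach multiple of 8
total 128 bytes, alignment 8

128 bytes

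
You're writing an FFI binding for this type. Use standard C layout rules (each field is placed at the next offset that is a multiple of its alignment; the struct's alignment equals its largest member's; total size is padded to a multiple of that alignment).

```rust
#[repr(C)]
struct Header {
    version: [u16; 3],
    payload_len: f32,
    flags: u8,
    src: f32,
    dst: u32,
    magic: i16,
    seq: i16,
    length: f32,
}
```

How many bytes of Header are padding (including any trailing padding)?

5

@0: version [6B, align 2] → 6
+2 pad (align 4)
@8: payload_len [4B, align 4] → 12
@12: flags [1B, align 1] → 13
+3 pad (align 4)
@16: src [4B, align 4] → 20
@20: dst [4B, align 4] → 24
@24: magic [2B, align 2] → 26
@26: seq [2B, align 2] → 28
@28: length [4B, align 4] → 32
size 32, align 4
data bytes 27, size 32 → padding 5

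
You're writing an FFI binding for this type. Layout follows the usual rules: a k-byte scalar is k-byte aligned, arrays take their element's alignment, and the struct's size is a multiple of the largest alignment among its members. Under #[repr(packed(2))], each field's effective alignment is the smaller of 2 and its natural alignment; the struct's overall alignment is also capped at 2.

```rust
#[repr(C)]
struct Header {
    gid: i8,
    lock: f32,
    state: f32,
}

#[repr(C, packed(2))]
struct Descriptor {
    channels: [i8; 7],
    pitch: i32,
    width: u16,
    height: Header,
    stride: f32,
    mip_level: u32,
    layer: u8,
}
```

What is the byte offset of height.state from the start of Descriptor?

22

Header: @0: gid [1B, align 1] → 1; +3 pad (align 4); @4: lock [4B, align 4] → 8; @8: state [4B, align 4] → 12; size 12, align 4
@0: channels [7B, align 1] → 7
+1 pad (align 2)
@8: pitch [4B, align 2] → 12
@12: width [2B, align 2] → 14
@14: height [12B, align 2] → 26
within Header: state at 8
14 + 8 = 22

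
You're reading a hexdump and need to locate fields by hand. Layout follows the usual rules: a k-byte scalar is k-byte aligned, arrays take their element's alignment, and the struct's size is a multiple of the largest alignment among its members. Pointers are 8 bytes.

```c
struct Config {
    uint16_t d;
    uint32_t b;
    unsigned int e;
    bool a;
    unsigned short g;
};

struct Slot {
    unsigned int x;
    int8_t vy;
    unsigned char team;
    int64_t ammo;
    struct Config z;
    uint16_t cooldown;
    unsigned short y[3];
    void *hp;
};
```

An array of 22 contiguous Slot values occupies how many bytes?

Config: d at 0 (size 2, align 2) → ends 2; pad 2 to align 4 for b; b at 4 (size 4, align 4) → ends 8; e at 8 (size 4, align 4) → ends 12; a at 12 (size 1, align 1) → ends 13; pad 1 to align 2 for g; g at 14 (size 2, align 2) → ends 16; total 16 bytes, alignment 4
x at 0 (size 4, align 4) → ends 4
vy at 4 (size 1, align 1) → ends 5
team at 5 (size 1, align 1) → ends 6
pad 2 to align 8 for ammo
ammo at 8 (size 8, align 8) → ends 16
z at 16 (size 16, align 4) → ends 32
cooldown at 32 (size 2, align 2) → ends 34
y at 34 (size 6, align 2) → ends 40
hp at 40 (size 8, align 8) → ends 48
total 48 bytes, alignment 8
array of 22: 22 × 48 = 1056

1056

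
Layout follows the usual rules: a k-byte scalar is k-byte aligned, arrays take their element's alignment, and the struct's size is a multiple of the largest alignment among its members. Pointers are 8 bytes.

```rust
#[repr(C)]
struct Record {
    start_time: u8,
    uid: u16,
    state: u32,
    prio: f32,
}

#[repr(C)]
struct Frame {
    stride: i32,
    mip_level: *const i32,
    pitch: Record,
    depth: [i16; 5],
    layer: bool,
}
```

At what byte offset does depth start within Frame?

Record: start_time at 0 (size 1, align 1) → ends 1; pad 1 to align 2 for uid; uid at 2 (size 2, align 2) → ends 4; state at 4 (size 4, align 4) → ends 8; prio at 8 (size 4, align 4) → ends 12; total 12 bytes, alignment 4
stride at 0 (size 4, align 4) → ends 4
pad 4 to align 8 for mip_level
mip_level at 8 (size 8, align 8) → ends 16
pitch at 16 (size 12, align 4) → ends 28
depth at 28 (size 10, align 2) → ends 38

28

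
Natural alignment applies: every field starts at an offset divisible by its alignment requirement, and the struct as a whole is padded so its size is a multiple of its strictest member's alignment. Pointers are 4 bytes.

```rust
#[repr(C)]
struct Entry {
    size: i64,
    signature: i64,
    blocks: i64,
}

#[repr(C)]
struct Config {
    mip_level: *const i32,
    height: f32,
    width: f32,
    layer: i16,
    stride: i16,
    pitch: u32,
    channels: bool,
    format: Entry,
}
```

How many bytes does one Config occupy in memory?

Entry: 0..8  size  (8B, 8-aligned); 8..16  signature  (8B, 8-aligned); 16..24  blocks  (8B, 8-aligned); sizeof = 24, alignof = 8
0..4  mip_level  (4B, 4-aligned)
4..8  height  (4B, 4-aligned)
8..12  width  (4B, 4-aligned)
12..14  layer  (2B, 2-aligned)
14..16  stride  (2B, 2-aligned)
16..20  pitch  (4B, 4-aligned)
20..21  channels  (1B, 1-aligned)
21..24  -- padding (3B)
24..48  format  (24B, 8-aligned)
sizeof = 48, alignof = 8

48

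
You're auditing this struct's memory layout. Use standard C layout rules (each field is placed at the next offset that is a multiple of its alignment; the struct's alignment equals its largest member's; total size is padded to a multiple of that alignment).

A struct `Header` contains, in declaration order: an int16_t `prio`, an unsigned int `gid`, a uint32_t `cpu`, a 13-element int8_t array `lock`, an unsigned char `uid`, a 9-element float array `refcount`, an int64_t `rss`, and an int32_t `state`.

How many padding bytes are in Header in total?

0..2  prio  (2B, 2-aligned)
2..4  -- padding (2B)
4..8  gid  (4B, 4-aligned)
8..12  cpu  (4B, 4-aligned)
12..25  lock  (13B, 1-aligned)
25..26  uid  (1B, 1-aligned)
26..28  -- padding (2B)
28..64  refcount  (36B, 4-aligned)
64..72  rss  (8B, 8-aligned)
72..76  state  (4B, 4-aligned)
76..80  -- tail padding (4B)
sizeof = 80, alignof = 8
data bytes 72, size 80 → padding 8

8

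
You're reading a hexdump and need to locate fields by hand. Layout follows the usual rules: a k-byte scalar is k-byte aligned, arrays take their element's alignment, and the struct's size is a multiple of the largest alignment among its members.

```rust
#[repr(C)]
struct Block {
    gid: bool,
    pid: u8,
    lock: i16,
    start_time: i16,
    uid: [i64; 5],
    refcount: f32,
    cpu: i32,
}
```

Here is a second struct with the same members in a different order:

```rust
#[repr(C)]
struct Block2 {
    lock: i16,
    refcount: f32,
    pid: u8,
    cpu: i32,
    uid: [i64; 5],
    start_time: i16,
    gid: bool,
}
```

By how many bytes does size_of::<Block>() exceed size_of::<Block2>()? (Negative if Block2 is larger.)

0..1  gid  (1B, 1-aligned)
1..2  pid  (1B, 1-aligned)
2..4  lock  (2B, 2-aligned)
4..6  start_time  (2B, 2-aligned)
6..8  -- padding (2B)
8..48  uid  (40B, 8-aligned)
48..52  refcount  (4B, 4-aligned)
52..56  cpu  (4B, 4-aligned)
sizeof = 56, alignof = 8
— Block2 —
0..2  lock  (2B, 2-aligned)
2..4  -- padding (2B)
4..8  refcount  (4B, 4-aligned)
8..9  pid  (1B, 1-aligned)
9..12  -- padding (3B)
12..16  cpu  (4B, 4-aligned)
16..56  uid  (40B, 8-aligned)
56..58  start_time  (2B, 2-aligned)
58..59  gid  (1B, 1-aligned)
59..64  -- tail padding (5B)
sizeof = 64, alignof = 8
56 − 64 = -8

-8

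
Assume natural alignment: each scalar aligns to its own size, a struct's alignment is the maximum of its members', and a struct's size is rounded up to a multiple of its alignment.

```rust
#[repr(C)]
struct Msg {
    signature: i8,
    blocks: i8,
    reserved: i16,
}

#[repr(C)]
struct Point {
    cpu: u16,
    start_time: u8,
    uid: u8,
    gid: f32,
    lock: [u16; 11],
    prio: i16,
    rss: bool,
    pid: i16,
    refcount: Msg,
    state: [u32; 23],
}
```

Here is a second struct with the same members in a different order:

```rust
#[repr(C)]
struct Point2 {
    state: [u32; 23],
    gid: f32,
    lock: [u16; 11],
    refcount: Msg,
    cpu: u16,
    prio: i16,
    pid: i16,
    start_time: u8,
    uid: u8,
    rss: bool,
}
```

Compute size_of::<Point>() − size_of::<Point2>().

Msg: 0..1  signature  (1B, 1-aligned); 1..2  blocks  (1B, 1-aligned); 2..4  reserved  (2B, 2-aligned); sizeof = 4, alignof = 2
0..2  cpu  (2B, 2-aligned)
2..3  start_time  (1B, 1-aligned)
3..4  uid  (1B, 1-aligned)
4..8  gid  (4B, 4-aligned)
8..30  lock  (22B, 2-aligned)
30..32  prio  (2B, 2-aligned)
32..33  rss  (1B, 1-aligned)
33..34  -- padding (1B)
34..36  pid  (2B, 2-aligned)
36..40  refcount  (4B, 2-aligned)
40..132  state  (92B, 4-aligned)
sizeof = 132, alignof = 4
— Point2 —
0..92  state  (92B, 4-aligned)
92..96  gid  (4B, 4-aligned)
96..118  lock  (22B, 2-aligned)
118..122  refcount  (4B, 2-aligned)
122..124  cpu  (2B, 2-aligned)
124..126  prio  (2B, 2-aligned)
126..128  pid  (2B, 2-aligned)
128..129  start_time  (1B, 1-aligned)
129..130  uid  (1B, 1-aligned)
130..131  rss  (1B, 1-aligned)
131..132  -- tail padding (1B)
sizeof = 132, alignof = 4
132 − 132 = 0

0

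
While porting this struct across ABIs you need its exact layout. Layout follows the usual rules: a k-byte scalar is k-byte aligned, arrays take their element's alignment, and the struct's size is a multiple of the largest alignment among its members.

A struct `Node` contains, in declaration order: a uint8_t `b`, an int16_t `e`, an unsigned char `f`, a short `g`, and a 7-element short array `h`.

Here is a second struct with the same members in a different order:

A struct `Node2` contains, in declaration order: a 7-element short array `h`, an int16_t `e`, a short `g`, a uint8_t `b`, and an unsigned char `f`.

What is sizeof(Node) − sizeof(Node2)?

b at 0 (size 1, align 1) → ends 1
pad 1 to align 2 for e
e at 2 (size 2, align 2) → ends 4
f at 4 (size 1, align 1) → ends 5
pad 1 to align 2 for g
g at 6 (size 2, align 2) → ends 8
h at 8 (size 14, align 2) → ends 22
total 22 bytes, alignment 2
— Node2 —
h at 0 (size 14, align 2) → ends 14
e at 14 (size 2, align 2) → ends 16
g at 16 (size 2, align 2) → ends 18
b at 18 (size 1, align 1) → ends 19
f at 19 (size 1, align 1) → ends 20
total 20 bytes, alignment 2
22 − 20 = 2

2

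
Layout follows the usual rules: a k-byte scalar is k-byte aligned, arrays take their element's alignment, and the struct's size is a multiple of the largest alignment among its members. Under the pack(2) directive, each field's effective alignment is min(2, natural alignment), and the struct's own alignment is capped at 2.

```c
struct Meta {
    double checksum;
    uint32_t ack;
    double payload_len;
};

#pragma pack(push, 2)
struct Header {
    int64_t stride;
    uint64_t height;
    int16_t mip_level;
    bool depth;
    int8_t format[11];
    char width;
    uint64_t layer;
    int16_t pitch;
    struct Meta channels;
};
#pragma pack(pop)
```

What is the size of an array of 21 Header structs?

1386

Meta: checksum at 0 (size 8, align 8) → ends 8; ack at 8 (size 4, align 4) → ends 12; pad 4 to align 8 for payload_len; payload_len at 16 (size 8, align 8) → ends 24; total 24 bytes, alignment 8
stride at 0 (size 8, align 2) → ends 8
height at 8 (size 8, align 2) → ends 16
mip_level at 16 (size 2, align 2) → ends 18
depth at 18 (size 1, align 1) → ends 19
format at 19 (size 11, align 1) → ends 30
width at 30 (size 1, align 1) → ends 31
pad 1 to align 2 for layer
layer at 32 (size 8, align 2) → ends 40
pitch at 40 (size 2, align 2) → ends 42
channels at 42 (size 24, align 2) → ends 66
total 66 bytes, alignment 2
array of 21: 21 × 66 = 1386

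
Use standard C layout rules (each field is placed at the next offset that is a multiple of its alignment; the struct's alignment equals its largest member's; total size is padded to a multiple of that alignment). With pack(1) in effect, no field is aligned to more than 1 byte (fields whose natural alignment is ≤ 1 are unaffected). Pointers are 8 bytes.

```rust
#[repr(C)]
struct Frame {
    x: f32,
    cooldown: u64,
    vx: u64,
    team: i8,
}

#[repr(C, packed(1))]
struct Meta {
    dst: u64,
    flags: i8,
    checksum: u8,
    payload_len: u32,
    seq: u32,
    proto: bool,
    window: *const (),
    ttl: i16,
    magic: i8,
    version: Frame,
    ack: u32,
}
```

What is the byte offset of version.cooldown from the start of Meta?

38

Frame: 0..4  x  (4B, 4-aligned); 4..8  -- padding (4B); 8..16  cooldown  (8B, 8-aligned); 16..24  vx  (8B, 8-aligned); 24..25  team  (1B, 1-aligned); 25..32  -- tail padding (7B); sizeof = 32, alignof = 8
0..8  dst  (8B, 1-aligned)
8..9  flags  (1B, 1-aligned)
9..10  checksum  (1B, 1-aligned)
10..14  payload_len  (4B, 1-aligned)
14..18  seq  (4B, 1-aligned)
18..19  proto  (1B, 1-aligned)
19..27  window  (8B, 1-aligned)
27..29  ttl  (2B, 1-aligned)
29..30  magic  (1B, 1-aligned)
30..62  version  (32B, 1-aligned)
within Frame: cooldown at 8
30 + 8 = 38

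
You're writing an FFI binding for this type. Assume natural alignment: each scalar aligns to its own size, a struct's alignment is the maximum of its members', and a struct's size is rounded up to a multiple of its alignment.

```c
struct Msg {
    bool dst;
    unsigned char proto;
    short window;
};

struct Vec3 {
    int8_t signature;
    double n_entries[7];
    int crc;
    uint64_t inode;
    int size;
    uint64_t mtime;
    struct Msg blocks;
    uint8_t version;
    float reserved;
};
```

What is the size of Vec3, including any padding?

Msg: dst at 0 (size 1, align 1) → ends 1; proto at 1 (size 1, align 1) → ends 2; window at 2 (size 2, align 2) → ends 4; total 4 bytes, alignment 2
signature at 0 (size 1, align 1) → ends 1
pad 7 to align 8 for n_entries
n_entries at 8 (size 56, align 8) → ends 64
crc at 64 (size 4, align 4) → ends 68
pad 4 to align 8 for inode
inode at 72 (size 8, align 8) → ends 80
size at 80 (size 4, align 4) → ends 84
pad 4 to align 8 for mtime
mtime at 88 (size 8, align 8) → ends 96
blocks at 96 (size 4, align 2) → ends 100
version at 100 (size 1, align 1) → ends 101
pad 3 to align 4 for reserved
reserved at 104 (size 4, align 4) → ends 108
tail pad 4 to reach multiple of 8
total 112 bytes, alignment 8

112 bytes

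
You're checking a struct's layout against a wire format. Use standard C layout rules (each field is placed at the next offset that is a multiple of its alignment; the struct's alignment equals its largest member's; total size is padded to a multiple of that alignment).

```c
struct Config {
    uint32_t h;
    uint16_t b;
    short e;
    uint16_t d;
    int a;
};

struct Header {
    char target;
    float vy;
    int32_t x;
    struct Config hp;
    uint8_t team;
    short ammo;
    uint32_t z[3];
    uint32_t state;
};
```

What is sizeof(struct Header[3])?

Config: h at 0 (size 4, align 4) → ends 4; b at 4 (size 2, align 2) → ends 6; e at 6 (size 2, align 2) → ends 8; d at 8 (size 2, align 2) → ends 10; pad 2 to align 4 for a; a at 12 (size 4, align 4) → ends 16; total 16 bytes, alignment 4
target at 0 (size 1, align 1) → ends 1
pad 3 to align 4 for vy
vy at 4 (size 4, align 4) → ends 8
x at 8 (size 4, align 4) → ends 12
hp at 12 (size 16, align 4) → ends 28
team at 28 (size 1, align 1) → ends 29
pad 1 to align 2 for ammo
ammo at 30 (size 2, align 2) → ends 32
z at 32 (size 12, align 4) → ends 44
state at 44 (size 4, align 4) → ends 48
total 48 bytes, alignment 4
array of 3: 3 × 48 = 144

144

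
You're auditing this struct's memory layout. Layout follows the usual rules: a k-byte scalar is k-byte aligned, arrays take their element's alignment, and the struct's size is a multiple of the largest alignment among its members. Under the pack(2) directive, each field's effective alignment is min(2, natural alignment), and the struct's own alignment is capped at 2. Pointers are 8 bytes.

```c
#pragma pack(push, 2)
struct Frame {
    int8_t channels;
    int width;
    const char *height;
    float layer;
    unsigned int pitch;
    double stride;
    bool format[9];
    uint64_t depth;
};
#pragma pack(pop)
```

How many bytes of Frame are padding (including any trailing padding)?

0..1  channels  (1B, 1-aligned)
1..2  -- padding (1B)
2..6  width  (4B, 2-aligned)
6..14  height  (8B, 2-aligned)
14..18  layer  (4B, 2-aligned)
18..22  pitch  (4B, 2-aligned)
22..30  stride  (8B, 2-aligned)
30..39  format  (9B, 1-aligned)
39..40  -- padding (1B)
40..48  depth  (8B, 2-aligned)
sizeof = 48, alignof = 2
data bytes 46, size 48 → padding 2

2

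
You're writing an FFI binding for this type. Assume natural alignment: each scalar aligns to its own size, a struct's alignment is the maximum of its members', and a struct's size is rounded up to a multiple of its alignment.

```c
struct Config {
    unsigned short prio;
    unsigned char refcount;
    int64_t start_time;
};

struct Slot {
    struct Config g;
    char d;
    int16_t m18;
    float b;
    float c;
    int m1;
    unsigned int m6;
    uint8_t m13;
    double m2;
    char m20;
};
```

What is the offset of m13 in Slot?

36

Config: @0: prio [2B, align 2] → 2; @2: refcount [1B, align 1] → 3; +5 pad (align 8); @8: start_time [8B, align 8] → 16; size 16, align 8
@0: g [16B, align 8] → 16
@16: d [1B, align 1] → 17
+1 pad (align 2)
@18: m18 [2B, align 2] → 20
@20: b [4B, align 4] → 24
@24: c [4B, align 4] → 28
@28: m1 [4B, align 4] → 32
@32: m6 [4B, align 4] → 36
@36: m13 [1B, align 1] → 37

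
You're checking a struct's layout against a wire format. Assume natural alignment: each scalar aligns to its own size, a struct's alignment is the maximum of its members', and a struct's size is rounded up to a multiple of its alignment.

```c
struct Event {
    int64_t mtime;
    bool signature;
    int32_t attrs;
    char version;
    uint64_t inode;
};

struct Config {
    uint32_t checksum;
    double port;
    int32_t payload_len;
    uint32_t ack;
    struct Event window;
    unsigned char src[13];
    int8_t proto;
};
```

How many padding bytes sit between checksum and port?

4

Event: mtime at 0 (size 8, align 8) → ends 8; signature at 8 (size 1, align 1) → ends 9; pad 3 to align 4 for attrs; attrs at 12 (size 4, align 4) → ends 16; version at 16 (size 1, align 1) → ends 17; pad 7 to align 8 for inode; inode at 24 (size 8, align 8) → ends 32; total 32 bytes, alignment 8
checksum at 0 (size 4, align 4) → ends 4
pad 4 to align 8 for port
port at 8 (size 8, align 8) → ends 16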